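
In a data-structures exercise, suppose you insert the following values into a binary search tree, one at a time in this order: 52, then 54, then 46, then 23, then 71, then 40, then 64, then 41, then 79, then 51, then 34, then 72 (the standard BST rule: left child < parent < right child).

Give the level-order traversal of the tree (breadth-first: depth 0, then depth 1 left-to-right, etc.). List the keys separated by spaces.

52: root
54: right child of 52 (depth 1)
46: left child of 52 (depth 1)
23: left child of 46 (depth 2)
71: right child of 54 (depth 2)
40: right child of 23 (depth 3)
64: left child of 71 (depth 3)
41: right child of 40 (depth 4)
79: right child of 71 (depth 3)
51: right child of 46 (depth 2)
34: left child of 40 (depth 4)
72: left child of 79 (depth 4)

52 46 54 23 51 71 40 64 79 34 41 72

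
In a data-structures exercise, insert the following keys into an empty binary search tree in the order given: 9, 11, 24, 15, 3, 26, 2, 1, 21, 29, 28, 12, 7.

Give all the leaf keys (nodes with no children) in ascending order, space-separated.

Insert 9: tree is empty, so 9 becomes the root.
Insert 11: 11 > 9 → go right. Place as right child of 9.
Insert 24: 24 > 9 → go right; 24 > 11 → go right. Place as right child of 11.
Insert 15: 15 > 9 → go right; 15 > 11 → go right; 15 < 24 → go left. Place as left child of 24.
Insert 3: 3 < 9 → go left. Place as left child of 9.
Insert 26: 26 > 9 → go right; 26 > 11 → go right; 26 > 24 → go right. Place as right child of 24.
Insert 2: 2 < 9 → go left; 2 < 3 → go left. Place as left child of 3.
Insert 1: 1 < 9 → go left; 1 < 3 → go left; 1 < 2 → go left. Place as left child of 2.
Insert 21: 21 > 9 → go right; 21 > 11 → go right; 21 < 24 → go left; 21 > 15 → go right. Place as right child of 15.
Insert 29: 29 > 9 → go right; 29 > 11 → go right; 29 > 24 → go right; 29 > 26 → go right. Place as right child of 26.
Insert 28: 28 > 9 → go right; 28 > 11 → go right; 28 > 24 → go right; 28 > 26 → go right; 28 < 29 → go left. Place as left child of 29.
Insert 12: 12 > 9 → go right; 12 > 11 → go right; 12 < 24 → go left; 12 < 15 → go left. Place as left child of 15.
Insert 7: 7 < 9 → go left; 7 > 3 → go right. Place as right child of 3.

1 7 12 21 28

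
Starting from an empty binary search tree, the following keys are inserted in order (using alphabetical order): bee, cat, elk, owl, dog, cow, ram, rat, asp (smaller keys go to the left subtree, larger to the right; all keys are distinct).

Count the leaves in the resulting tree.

bee: root
cat: right child of bee (depth 1)
elk: right child of cat (depth 2)
owl: right child of elk (depth 3)
dog: left child of elk (depth 3)
cow: left child of dog (depth 4)
ram: right child of owl (depth 4)
rat: right child of ram (depth 5)
asp: left child of bee (depth 1)

Leaves: asp, cow, rat — 3 in total.

3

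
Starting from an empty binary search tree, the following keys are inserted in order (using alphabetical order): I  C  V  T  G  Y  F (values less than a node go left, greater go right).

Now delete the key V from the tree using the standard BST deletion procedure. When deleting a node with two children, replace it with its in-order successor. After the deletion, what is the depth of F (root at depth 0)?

3

Resulting structure (node: left, right):
  I: L=C, R=V
  C: L=–, R=G
  V: L=T, R=Y
  T: L=–, R=–
  G: L=F, R=–
  Y: L=–, R=–
  F: L=–, R=–

Delete V (two children — replace with in-order successor).
After deletion, path to F: I → C → G → F.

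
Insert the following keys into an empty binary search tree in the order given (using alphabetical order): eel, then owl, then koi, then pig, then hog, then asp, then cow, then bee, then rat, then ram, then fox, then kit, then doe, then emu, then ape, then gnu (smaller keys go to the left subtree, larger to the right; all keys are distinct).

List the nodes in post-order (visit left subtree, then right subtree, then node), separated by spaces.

ape bee doe cow asp emu gnu fox kit hog koi ram rat pig owl eel

Insert eel: tree is empty, so eel becomes the root.
Insert owl: owl > eel → go right. Place as right child of eel.
Insert koi: koi > eel → go right; koi < owl → go left. Place as left child of owl.
Insert pig: pig > eel → go right; pig > owl → go right. Place as right child of owl.
Insert hog: hog > eel → go right; hog < owl → go left; hog < koi → go left. Place as left child of koi.
Insert asp: asp < eel → go left. Place as left child of eel.
Insert cow: cow < eel → go left; cow > asp → go right. Place as right child of asp.
Insert bee: bee < eel → go left; bee > asp → go right; bee < cow → go left. Place as left child of cow.
Insert rat: rat > eel → go right; rat > owl → go right; rat > pig → go right. Place as right child of pig.
Insert ram: ram > eel → go right; ram > owl → go right; ram > pig → go right; ram < rat → go left. Place as left child of rat.
Insert fox: fox > eel → go right; fox < owl → go left; fox < koi → go left; fox < hog → go left. Place as left child of hog.
Insert kit: kit > eel → go right; kit < owl → go left; kit < koi → go left; kit > hog → go right. Place as right child of hog.
Insert doe: doe < eel → go left; doe > asp → go right; doe > cow → go right. Place as right child of cow.
Insert emu: emu > eel → go right; emu < owl → go left; emu < koi → go left; emu < hog → go left; emu < fox → go left. Place as left child of fox.
Insert ape: ape < eel → go left; ape < asp → go left. Place as left child of asp.
Insert gnu: gnu > eel → go right; gnu < owl → go left; gnu < koi → go left; gnu < hog → go left; gnu > fox → go right. Place as right child of fox.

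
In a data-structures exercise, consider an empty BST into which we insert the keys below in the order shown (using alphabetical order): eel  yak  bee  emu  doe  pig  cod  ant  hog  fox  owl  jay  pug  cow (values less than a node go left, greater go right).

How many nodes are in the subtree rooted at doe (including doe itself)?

eel: root
yak: right child of eel (depth 1)
bee: left child of eel (depth 1)
emu: left child of yak (depth 2)
doe: right child of bee (depth 2)
pig: right child of emu (depth 3)
cod: left child of doe (depth 3)
ant: left child of bee (depth 2)
hog: left child of pig (depth 4)
fox: left child of hog (depth 5)
owl: right child of hog (depth 5)
jay: left child of owl (depth 6)
pug: right child of pig (depth 4)
cow: right child of cod (depth 4)

Subtree rooted at doe contains: doe, cod, cow — 3 nodes.

3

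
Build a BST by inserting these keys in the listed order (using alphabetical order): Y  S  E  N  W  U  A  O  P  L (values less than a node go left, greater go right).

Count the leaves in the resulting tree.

4

Resulting structure (node: left, right):
  Y: L=S, R=–
  S: L=E, R=W
  E: L=A, R=N
  N: L=L, R=O
  W: L=U, R=–
  U: L=–, R=–
  A: L=–, R=–
  O: L=–, R=P
  P: L=–, R=–
  L: L=–, R=–

Leaves: A, L, P, U — 4 in total.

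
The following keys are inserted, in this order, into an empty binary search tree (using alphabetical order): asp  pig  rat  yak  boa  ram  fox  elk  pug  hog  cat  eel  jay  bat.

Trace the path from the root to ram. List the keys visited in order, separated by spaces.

asp pig rat ram

asp: root
pig: right child of asp (depth 1)
rat: right child of pig (depth 2)
yak: right child of rat (depth 3)
boa: left child of pig (depth 2)
ram: left child of rat (depth 3)
fox: right child of boa (depth 3)
elk: left child of fox (depth 4)
pug: left child of ram (depth 4)
hog: right child of fox (depth 4)
cat: left child of elk (depth 5)
eel: right child of cat (depth 6)
jay: right child of hog (depth 5)
bat: left child of boa (depth 3)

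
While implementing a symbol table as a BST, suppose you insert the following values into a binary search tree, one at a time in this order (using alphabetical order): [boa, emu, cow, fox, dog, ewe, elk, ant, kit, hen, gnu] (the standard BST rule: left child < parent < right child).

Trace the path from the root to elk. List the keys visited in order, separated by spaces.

boa: root
emu: right child of boa (depth 1)
cow: left child of emu (depth 2)
fox: right child of emu (depth 2)
dog: right child of cow (depth 3)
ewe: left child of fox (depth 3)
elk: right child of dog (depth 4)
ant: left child of boa (depth 1)
kit: right child of fox (depth 3)
hen: left child of kit (depth 4)
gnu: left child of hen (depth 5)

boa emu cow dog elk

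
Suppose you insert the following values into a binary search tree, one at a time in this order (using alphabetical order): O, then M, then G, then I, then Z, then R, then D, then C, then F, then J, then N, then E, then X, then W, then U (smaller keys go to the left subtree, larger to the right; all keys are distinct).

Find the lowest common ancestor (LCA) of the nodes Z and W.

Insert O: tree is empty, so O becomes the root.
Insert M: M < O → go left. Place as left child of O.
Insert G: G < O → go left; G < M → go left. Place as left child of M.
Insert I: I < O → go left; I < M → go left; I > G → go right. Place as right child of G.
Insert Z: Z > O → go right. Place as right child of O.
Insert R: R > O → go right; R < Z → go left. Place as left child of Z.
Insert D: D < O → go left; D < M → go left; D < G → go left. Place as left child of G.
Insert C: C < O → go left; C < M → go left; C < G → go left; C < D → go left. Place as left child of D.
Insert F: F < O → go left; F < M → go left; F < G → go left; F > D → go right. Place as right child of D.
Insert J: J < O → go left; J < M → go left; J > G → go right; J > I → go right. Place as right child of I.
Insert N: N < O → go left; N > M → go right. Place as right child of M.
Insert E: E < O → go left; E < M → go left; E < G → go left; E > D → go right; E < F → go left. Place as left child of F.
Insert X: X > O → go right; X < Z → go left; X > R → go right. Place as right child of R.
Insert W: W > O → go right; W < Z → go left; W > R → go right; W < X → go left. Place as left child of X.
Insert U: U > O → go right; U < Z → go left; U > R → go right; U < X → go left; U < W → go left. Place as left child of W.

Path to Z: O → Z
Path to W: O → Z → R → X → W
Z lies on both paths and is an ancestor of the other node.

Z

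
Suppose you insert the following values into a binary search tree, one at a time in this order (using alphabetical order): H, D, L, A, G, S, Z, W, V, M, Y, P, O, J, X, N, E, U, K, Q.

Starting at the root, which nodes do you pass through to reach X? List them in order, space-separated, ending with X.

Insert H: tree is empty, so H becomes the root.
Insert D: D < H → go left. Place as left child of H.
Insert L: L > H → go right. Place as right child of H.
Insert A: A < H → go left; A < D → go left. Place as left child of D.
Insert G: G < H → go left; G > D → go right. Place as right child of D.
Insert S: S > H → go right; S > L → go right. Place as right child of L.
Insert Z: Z > H → go right; Z > L → go right; Z > S → go right. Place as right child of S.
Insert W: W > H → go right; W > L → go right; W > S → go right; W < Z → go left. Place as left child of Z.
Insert V: V > H → go right; V > L → go right; V > S → go right; V < Z → go left; V < W → go left. Place as left child of W.
Insert M: M > H → go right; M > L → go right; M < S → go left. Place as left child of S.
Insert Y: Y > H → go right; Y > L → go right; Y > S → go right; Y < Z → go left; Y > W → go right. Place as right child of W.
Insert P: P > H → go right; P > L → go right; P < S → go left; P > M → go right. Place as right child of M.
Insert O: O > H → go right; O > L → go right; O < S → go left; O > M → go right; O < P → go left. Place as left child of P.
Insert J: J > H → go right; J < L → go left. Place as left child of L.
Insert X: X > H → go right; X > L → go right; X > S → go right; X < Z → go left; X > W → go right; X < Y → go left. Place as left child of Y.
Insert N: N > H → go right; N > L → go right; N < S → go left; N > M → go right; N < P → go left; N < O → go left. Place as left child of O.
Insert E: E < H → go left; E > D → go right; E < G → go left. Place as left child of G.
Insert U: U > H → go right; U > L → go right; U > S → go right; U < Z → go left; U < W → go left; U < V → go left. Place as left child of V.
Insert K: K > H → go right; K < L → go left; K > J → go right. Place as right child of J.
Insert Q: Q > H → go right; Q > L → go right; Q < S → go left; Q > M → go right; Q > P → go right. Place as right child of P.

H L S Z W Y X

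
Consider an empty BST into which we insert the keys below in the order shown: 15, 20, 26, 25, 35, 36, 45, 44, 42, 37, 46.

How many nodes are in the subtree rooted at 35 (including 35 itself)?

7

15: root
20: right child of 15 (depth 1)
26: right child of 20 (depth 2)
25: left child of 26 (depth 3)
35: right child of 26 (depth 3)
36: right child of 35 (depth 4)
45: right child of 36 (depth 5)
44: left child of 45 (depth 6)
42: left child of 44 (depth 7)
37: left child of 42 (depth 8)
46: right child of 45 (depth 6)

Subtree rooted at 35 contains: 35, 36, 45, 44, 42, 37, 46 — 7 nodes.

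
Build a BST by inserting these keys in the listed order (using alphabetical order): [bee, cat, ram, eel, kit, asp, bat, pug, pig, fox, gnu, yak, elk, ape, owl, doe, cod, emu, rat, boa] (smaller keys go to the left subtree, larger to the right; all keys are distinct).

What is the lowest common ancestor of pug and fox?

kit

bee: root
cat: right child of bee (depth 1)
ram: right child of cat (depth 2)
eel: left child of ram (depth 3)
kit: right child of eel (depth 4)
asp: left child of bee (depth 1)
bat: right child of asp (depth 2)
pug: right child of kit (depth 5)
pig: left child of pug (depth 6)
fox: left child of kit (depth 5)
gnu: right child of fox (depth 6)
yak: right child of ram (depth 3)
elk: left child of fox (depth 6)
ape: left child of asp (depth 2)
owl: left child of pig (depth 7)
doe: left child of eel (depth 4)
cod: left child of doe (depth 5)
emu: right child of elk (depth 7)
rat: left child of yak (depth 4)
boa: left child of cat (depth 2)

Path to pug: bee → cat → ram → eel → kit → pug
Path to fox: bee → cat → ram → eel → kit → fox
The paths share a prefix ending at kit, then split left and right.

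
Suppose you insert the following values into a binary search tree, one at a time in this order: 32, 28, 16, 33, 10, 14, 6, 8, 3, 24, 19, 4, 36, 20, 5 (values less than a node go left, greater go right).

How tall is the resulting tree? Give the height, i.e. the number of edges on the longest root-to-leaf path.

Insert 32: tree is empty, so 32 becomes the root.
Insert 28: 28 < 32 → go left. Place as left child of 32.
Insert 16: 16 < 32 → go left; 16 < 28 → go left. Place as left child of 28.
Insert 33: 33 > 32 → go right. Place as right child of 32.
Insert 10: 10 < 32 → go left; 10 < 28 → go left; 10 < 16 → go left. Place as left child of 16.
Insert 14: 14 < 32 → go left; 14 < 28 → go left; 14 < 16 → go left; 14 > 10 → go right. Place as right child of 10.
Insert 6: 6 < 32 → go left; 6 < 28 → go left; 6 < 16 → go left; 6 < 10 → go left. Place as left child of 10.
Insert 8: 8 < 32 → go left; 8 < 28 → go left; 8 < 16 → go left; 8 < 10 → go left; 8 > 6 → go right. Place as right child of 6.
Insert 3: 3 < 32 → go left; 3 < 28 → go left; 3 < 16 → go left; 3 < 10 → go left; 3 < 6 → go left. Place as left child of 6.
Insert 24: 24 < 32 → go left; 24 < 28 → go left; 24 > 16 → go right. Place as right child of 16.
Insert 19: 19 < 32 → go left; 19 < 28 → go left; 19 > 16 → go right; 19 < 24 → go left. Place as left child of 24.
Insert 4: 4 < 32 → go left; 4 < 28 → go left; 4 < 16 → go left; 4 < 10 → go left; 4 < 6 → go left; 4 > 3 → go right. Place as right child of 3.
Insert 36: 36 > 32 → go right; 36 > 33 → go right. Place as right child of 33.
Insert 20: 20 < 32 → go left; 20 < 28 → go left; 20 > 16 → go right; 20 < 24 → go left; 20 > 19 → go right. Place as right child of 19.
Insert 5: 5 < 32 → go left; 5 < 28 → go left; 5 < 16 → go left; 5 < 10 → go left; 5 < 6 → go left; 5 > 3 → go right; 5 > 4 → go right. Place as right child of 4.

The deepest node is 5 at depth 7.

7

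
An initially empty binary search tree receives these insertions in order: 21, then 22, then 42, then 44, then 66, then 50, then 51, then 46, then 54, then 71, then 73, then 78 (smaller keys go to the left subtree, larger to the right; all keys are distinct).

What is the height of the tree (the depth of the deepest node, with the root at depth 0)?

7

Resulting structure (node: left, right):
  21: L=–, R=22
  22: L=–, R=42
  42: L=–, R=44
  44: L=–, R=66
  66: L=50, R=71
  50: L=46, R=51
  51: L=–, R=54
  46: L=–, R=–
  54: L=–, R=–
  71: L=–, R=73
  73: L=–, R=78
  78: L=–, R=–

The deepest node is 54 at depth 7.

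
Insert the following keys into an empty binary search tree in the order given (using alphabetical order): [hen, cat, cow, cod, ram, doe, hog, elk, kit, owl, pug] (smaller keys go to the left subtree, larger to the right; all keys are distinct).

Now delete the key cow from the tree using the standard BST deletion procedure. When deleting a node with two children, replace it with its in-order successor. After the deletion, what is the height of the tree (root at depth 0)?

5

hen: root
cat: left child of hen (depth 1)
cow: right child of cat (depth 2)
cod: left child of cow (depth 3)
ram: right child of hen (depth 1)
doe: right child of cow (depth 3)
hog: left child of ram (depth 2)
elk: right child of doe (depth 4)
kit: right child of hog (depth 3)
owl: right child of kit (depth 4)
pug: right child of owl (depth 5)

Delete cow (two children — replace with in-order successor).
After deletion, deepest node is pug at depth 5.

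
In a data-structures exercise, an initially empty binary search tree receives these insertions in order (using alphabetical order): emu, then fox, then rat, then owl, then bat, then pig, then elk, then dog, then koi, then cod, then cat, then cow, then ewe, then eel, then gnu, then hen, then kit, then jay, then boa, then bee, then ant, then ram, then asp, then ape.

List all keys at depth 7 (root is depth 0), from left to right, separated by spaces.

bee kit

emu: root
fox: right child of emu (depth 1)
rat: right child of fox (depth 2)
owl: left child of rat (depth 3)
bat: left child of emu (depth 1)
pig: right child of owl (depth 4)
elk: right child of bat (depth 2)
dog: left child of elk (depth 3)
koi: left child of owl (depth 4)
cod: left child of dog (depth 4)
cat: left child of cod (depth 5)
cow: right child of cod (depth 5)
ewe: left child of fox (depth 2)
eel: right child of dog (depth 4)
gnu: left child of koi (depth 5)
hen: right child of gnu (depth 6)
kit: right child of hen (depth 7)
jay: left child of kit (depth 8)
boa: left child of cat (depth 6)
bee: left child of boa (depth 7)
ant: left child of bat (depth 2)
ram: right child of pig (depth 5)
asp: right child of ant (depth 3)
ape: left child of asp (depth 4)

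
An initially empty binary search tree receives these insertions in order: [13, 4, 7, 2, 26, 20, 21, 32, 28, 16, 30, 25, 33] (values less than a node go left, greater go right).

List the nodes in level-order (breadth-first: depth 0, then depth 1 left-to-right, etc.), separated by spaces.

13 4 26 2 7 20 32 16 21 28 33 25 30

Insert 13: tree is empty, so 13 becomes the root.
Insert 4: 4 < 13 → go left. Place as left child of 13.
Insert 7: 7 < 13 → go left; 7 > 4 → go right. Place as right child of 4.
Insert 2: 2 < 13 → go left; 2 < 4 → go left. Place as left child of 4.
Insert 26: 26 > 13 → go right. Place as right child of 13.
Insert 20: 20 > 13 → go right; 20 < 26 → go left. Place as left child of 26.
Insert 21: 21 > 13 → go right; 21 < 26 → go left; 21 > 20 → go right. Place as right child of 20.
Insert 32: 32 > 13 → go right; 32 > 26 → go right. Place as right child of 26.
Insert 28: 28 > 13 → go right; 28 > 26 → go right; 28 < 32 → go left. Place as left child of 32.
Insert 16: 16 > 13 → go right; 16 < 26 → go left; 16 < 20 → go left. Place as left child of 20.
Insert 30: 30 > 13 → go right; 30 > 26 → go right; 30 < 32 → go left; 30 > 28 → go right. Place as right child of 28.
Insert 25: 25 > 13 → go right; 25 < 26 → go left; 25 > 20 → go right; 25 > 21 → go right. Place as right child of 21.
Insert 33: 33 > 13 → go right; 33 > 26 → go right; 33 > 32 → go right. Place as right child of 32.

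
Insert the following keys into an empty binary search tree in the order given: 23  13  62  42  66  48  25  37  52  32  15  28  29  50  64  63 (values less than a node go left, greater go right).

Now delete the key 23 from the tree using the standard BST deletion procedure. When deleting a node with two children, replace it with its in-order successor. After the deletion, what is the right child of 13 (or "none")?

23: root
13: left child of 23 (depth 1)
62: right child of 23 (depth 1)
42: left child of 62 (depth 2)
66: right child of 62 (depth 2)
48: right child of 42 (depth 3)
25: left child of 42 (depth 3)
37: right child of 25 (depth 4)
52: right child of 48 (depth 4)
32: left child of 37 (depth 5)
15: right child of 13 (depth 2)
28: left child of 32 (depth 6)
29: right child of 28 (depth 7)
50: left child of 52 (depth 5)
64: left child of 66 (depth 3)
63: left child of 64 (depth 4)

Delete 23 (two children — replace with in-order successor).
After deletion, 13's right child: 15.

15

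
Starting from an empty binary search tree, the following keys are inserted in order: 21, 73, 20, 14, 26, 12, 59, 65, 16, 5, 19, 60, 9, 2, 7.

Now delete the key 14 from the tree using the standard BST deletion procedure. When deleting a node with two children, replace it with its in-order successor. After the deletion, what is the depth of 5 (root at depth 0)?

4

Resulting structure (node: left, right):
  21: L=20, R=73
  73: L=26, R=–
  20: L=14, R=–
  14: L=12, R=16
  26: L=–, R=59
  12: L=5, R=–
  59: L=–, R=65
  65: L=60, R=–
  16: L=–, R=19
  5: L=2, R=9
  19: L=–, R=–
  60: L=–, R=–
  9: L=7, R=–
  2: L=–, R=–
  7: L=–, R=–

Delete 14 (two children — replace with in-order successor).
After deletion, path to 5: 21 → 20 → 16 → 12 → 5.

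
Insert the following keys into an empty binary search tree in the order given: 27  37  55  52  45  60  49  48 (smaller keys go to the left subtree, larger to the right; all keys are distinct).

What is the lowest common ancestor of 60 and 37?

Resulting structure (node: left, right):
  27: L=–, R=37
  37: L=–, R=55
  55: L=52, R=60
  52: L=45, R=–
  45: L=–, R=49
  60: L=–, R=–
  49: L=48, R=–
  48: L=–, R=–

Path to 60: 27 → 37 → 55 → 60
Path to 37: 27 → 37
37 lies on both paths and is an ancestor of the other node.

37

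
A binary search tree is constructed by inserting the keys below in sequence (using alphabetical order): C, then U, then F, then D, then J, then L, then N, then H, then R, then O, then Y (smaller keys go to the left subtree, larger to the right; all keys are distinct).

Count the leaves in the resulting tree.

Insert C: tree is empty, so C becomes the root.
Insert U: U > C → go right. Place as right child of C.
Insert F: F > C → go right; F < U → go left. Place as left child of U.
Insert D: D > C → go right; D < U → go left; D < F → go left. Place as left child of F.
Insert J: J > C → go right; J < U → go left; J > F → go right. Place as right child of F.
Insert L: L > C → go right; L < U → go left; L > F → go right; L > J → go right. Place as right child of J.
Insert N: N > C → go right; N < U → go left; N > F → go right; N > J → go right; N > L → go right. Place as right child of L.
Insert H: H > C → go right; H < U → go left; H > F → go right; H < J → go left. Place as left child of J.
Insert R: R > C → go right; R < U → go left; R > F → go right; R > J → go right; R > L → go right; R > N → go right. Place as right child of N.
Insert O: O > C → go right; O < U → go left; O > F → go right; O > J → go right; O > L → go right; O > N → go right; O < R → go left. Place as left child of R.
Insert Y: Y > C → go right; Y > U → go right. Place as right child of U.

Leaves: D, H, O, Y — 4 in total.

4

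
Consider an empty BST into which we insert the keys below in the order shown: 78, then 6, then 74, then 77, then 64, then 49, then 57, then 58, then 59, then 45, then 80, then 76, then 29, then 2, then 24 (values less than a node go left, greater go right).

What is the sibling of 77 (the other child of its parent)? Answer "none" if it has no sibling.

64

Resulting structure (node: left, right):
  78: L=6, R=80
  6: L=2, R=74
  74: L=64, R=77
  77: L=76, R=–
  64: L=49, R=–
  49: L=45, R=57
  57: L=–, R=58
  58: L=–, R=59
  59: L=–, R=–
  45: L=29, R=–
  80: L=–, R=–
  76: L=–, R=–
  29: L=24, R=–
  2: L=–, R=–
  24: L=–, R=–

77's parent is 74; the other child of 74 is 64.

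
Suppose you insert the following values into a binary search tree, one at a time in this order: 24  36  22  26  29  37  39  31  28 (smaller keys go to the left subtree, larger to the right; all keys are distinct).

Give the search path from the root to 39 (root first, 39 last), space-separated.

Resulting structure (node: left, right):
  24: L=22, R=36
  36: L=26, R=37
  22: L=–, R=–
  26: L=–, R=29
  29: L=28, R=31
  37: L=–, R=39
  39: L=–, R=–
  31: L=–, R=–
  28: L=–, R=–

24 36 37 39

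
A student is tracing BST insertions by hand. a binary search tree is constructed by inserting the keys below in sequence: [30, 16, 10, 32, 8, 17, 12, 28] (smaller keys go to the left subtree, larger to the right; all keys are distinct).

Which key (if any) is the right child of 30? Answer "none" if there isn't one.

30: root
16: left child of 30 (depth 1)
10: left child of 16 (depth 2)
32: right child of 30 (depth 1)
8: left child of 10 (depth 3)
17: right child of 16 (depth 2)
12: right child of 10 (depth 3)
28: right child of 17 (depth 3)

32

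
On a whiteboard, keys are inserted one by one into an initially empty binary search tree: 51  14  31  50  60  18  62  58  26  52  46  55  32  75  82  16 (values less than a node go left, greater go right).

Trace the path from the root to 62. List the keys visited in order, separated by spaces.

Insert 51: tree is empty, so 51 becomes the root.
Insert 14: 14 < 51 → go left. Place as left child of 51.
Insert 31: 31 < 51 → go left; 31 > 14 → go right. Place as right child of 14.
Insert 50: 50 < 51 → go left; 50 > 14 → go right; 50 > 31 → go right. Place as right child of 31.
Insert 60: 60 > 51 → go right. Place as right child of 51.
Insert 18: 18 < 51 → go left; 18 > 14 → go right; 18 < 31 → go left. Place as left child of 31.
Insert 62: 62 > 51 → go right; 62 > 60 → go right. Place as right child of 60.
Insert 58: 58 > 51 → go right; 58 < 60 → go left. Place as left child of 60.
Insert 26: 26 < 51 → go left; 26 > 14 → go right; 26 < 31 → go left; 26 > 18 → go right. Place as right child of 18.
Insert 52: 52 > 51 → go right; 52 < 60 → go left; 52 < 58 → go left. Place as left child of 58.
Insert 46: 46 < 51 → go left; 46 > 14 → go right; 46 > 31 → go right; 46 < 50 → go left. Place as left child of 50.
Insert 55: 55 > 51 → go right; 55 < 60 → go left; 55 < 58 → go left; 55 > 52 → go right. Place as right child of 52.
Insert 32: 32 < 51 → go left; 32 > 14 → go right; 32 > 31 → go right; 32 < 50 → go left; 32 < 46 → go left. Place as left child of 46.
Insert 75: 75 > 51 → go right; 75 > 60 → go right; 75 > 62 → go right. Place as right child of 62.
Insert 82: 82 > 51 → go right; 82 > 60 → go right; 82 > 62 → go right; 82 > 75 → go right. Place as right child of 75.
Insert 16: 16 < 51 → go left; 16 > 14 → go right; 16 < 31 → go left; 16 < 18 → go left. Place as left child of 18.

51 60 62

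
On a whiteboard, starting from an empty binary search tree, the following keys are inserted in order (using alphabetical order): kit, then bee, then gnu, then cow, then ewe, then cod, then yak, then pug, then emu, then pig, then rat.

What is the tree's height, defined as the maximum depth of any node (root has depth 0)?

Insert kit: tree is empty, so kit becomes the root.
Insert bee: bee < kit → go left. Place as left child of kit.
Insert gnu: gnu < kit → go left; gnu > bee → go right. Place as right child of bee.
Insert cow: cow < kit → go left; cow > bee → go right; cow < gnu → go left. Place as left child of gnu.
Insert ewe: ewe < kit → go left; ewe > bee → go right; ewe < gnu → go left; ewe > cow → go right. Place as right child of cow.
Insert cod: cod < kit → go left; cod > bee → go right; cod < gnu → go left; cod < cow → go left. Place as left child of cow.
Insert yak: yak > kit → go right. Place as right child of kit.
Insert pug: pug > kit → go right; pug < yak → go left. Place as left child of yak.
Insert emu: emu < kit → go left; emu > bee → go right; emu < gnu → go left; emu > cow → go right; emu < ewe → go left. Place as left child of ewe.
Insert pig: pig > kit → go right; pig < yak → go left; pig < pug → go left. Place as left child of pug.
Insert rat: rat > kit → go right; rat < yak → go left; rat > pug → go right. Place as right child of pug.

The deepest node is emu at depth 5.

5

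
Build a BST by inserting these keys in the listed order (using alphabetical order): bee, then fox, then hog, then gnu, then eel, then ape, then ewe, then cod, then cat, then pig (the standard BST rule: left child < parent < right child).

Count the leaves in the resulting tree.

Insert bee: tree is empty, so bee becomes the root.
Insert fox: fox > bee → go right. Place as right child of bee.
Insert hog: hog > bee → go right; hog > fox → go right. Place as right child of fox.
Insert gnu: gnu > bee → go right; gnu > fox → go right; gnu < hog → go left. Place as left child of hog.
Insert eel: eel > bee → go right; eel < fox → go left. Place as left child of fox.
Insert ape: ape < bee → go left. Place as left child of bee.
Insert ewe: ewe > bee → go right; ewe < fox → go left; ewe > eel → go right. Place as right child of eel.
Insert cod: cod > bee → go right; cod < fox → go left; cod < eel → go left. Place as left child of eel.
Insert cat: cat > bee → go right; cat < fox → go left; cat < eel → go left; cat < cod → go left. Place as left child of cod.
Insert pig: pig > bee → go right; pig > fox → go right; pig > hog → go right. Place as right child of hog.

Leaves: ape, cat, ewe, gnu, pig — 5 in total.

5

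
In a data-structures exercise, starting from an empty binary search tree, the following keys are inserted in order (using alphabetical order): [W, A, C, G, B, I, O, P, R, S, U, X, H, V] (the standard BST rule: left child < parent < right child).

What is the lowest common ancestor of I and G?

G

Insert W: tree is empty, so W becomes the root.
Insert A: A < W → go left. Place as left child of W.
Insert C: C < W → go left; C > A → go right. Place as right child of A.
Insert G: G < W → go left; G > A → go right; G > C → go right. Place as right child of C.
Insert B: B < W → go left; B > A → go right; B < C → go left. Place as left child of C.
Insert I: I < W → go left; I > A → go right; I > C → go right; I > G → go right. Place as right child of G.
Insert O: O < W → go left; O > A → go right; O > C → go right; O > G → go right; O > I → go right. Place as right child of I.
Insert P: P < W → go left; P > A → go right; P > C → go right; P > G → go right; P > I → go right; P > O → go right. Place as right child of O.
Insert R: R < W → go left; R > A → go right; R > C → go right; R > G → go right; R > I → go right; R > O → go right; R > P → go right. Place as right child of P.
Insert S: S < W → go left; S > A → go right; S > C → go right; S > G → go right; S > I → go right; S > O → go right; S > P → go right; S > R → go right. Place as right child of R.
Insert U: U < W → go left; U > A → go right; U > C → go right; U > G → go right; U > I → go right; U > O → go right; U > P → go right; U > R → go right; U > S → go right. Place as right child of S.
Insert X: X > W → go right. Place as right child of W.
Insert H: H < W → go left; H > A → go right; H > C → go right; H > G → go right; H < I → go left. Place as left child of I.
Insert V: V < W → go left; V > A → go right; V > C → go right; V > G → go right; V > I → go right; V > O → go right; V > P → go right; V > R → go right; V > S → go right; V > U → go right. Place as right child of U.

Path to I: W → A → C → G → I
Path to G: W → A → C → G
G lies on both paths and is an ancestor of the other node.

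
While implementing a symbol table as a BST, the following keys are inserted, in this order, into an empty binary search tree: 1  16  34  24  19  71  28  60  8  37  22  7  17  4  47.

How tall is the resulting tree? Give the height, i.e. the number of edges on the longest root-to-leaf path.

Resulting structure (node: left, right):
  1: L=–, R=16
  16: L=8, R=34
  34: L=24, R=71
  24: L=19, R=28
  19: L=17, R=22
  71: L=60, R=–
  28: L=–, R=–
  60: L=37, R=–
  8: L=7, R=–
  37: L=–, R=47
  22: L=–, R=–
  7: L=4, R=–
  17: L=–, R=–
  4: L=–, R=–
  47: L=–, R=–

The deepest node is 47 at depth 6.

6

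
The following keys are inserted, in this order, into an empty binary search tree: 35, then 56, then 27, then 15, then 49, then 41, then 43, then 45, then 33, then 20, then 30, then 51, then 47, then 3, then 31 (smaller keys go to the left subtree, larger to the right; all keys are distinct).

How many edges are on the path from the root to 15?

Resulting structure (node: left, right):
  35: L=27, R=56
  56: L=49, R=–
  27: L=15, R=33
  15: L=3, R=20
  49: L=41, R=51
  41: L=–, R=43
  43: L=–, R=45
  45: L=–, R=47
  33: L=30, R=–
  20: L=–, R=–
  30: L=–, R=31
  51: L=–, R=–
  47: L=–, R=–
  3: L=–, R=–
  31: L=–, R=–

Path to 15: 35 → 27 → 15, which is 2 edges.

2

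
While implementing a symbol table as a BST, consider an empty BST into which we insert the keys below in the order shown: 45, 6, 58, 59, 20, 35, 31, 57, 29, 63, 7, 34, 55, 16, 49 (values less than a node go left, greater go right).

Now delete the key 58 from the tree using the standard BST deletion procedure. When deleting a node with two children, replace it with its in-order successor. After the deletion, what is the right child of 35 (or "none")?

none

Insert 45: tree is empty, so 45 becomes the root.
Insert 6: 6 < 45 → go left. Place as left child of 45.
Insert 58: 58 > 45 → go right. Place as right child of 45.
Insert 59: 59 > 45 → go right; 59 > 58 → go right. Place as right child of 58.
Insert 20: 20 < 45 → go left; 20 > 6 → go right. Place as right child of 6.
Insert 35: 35 < 45 → go left; 35 > 6 → go right; 35 > 20 → go right. Place as right child of 20.
Insert 31: 31 < 45 → go left; 31 > 6 → go right; 31 > 20 → go right; 31 < 35 → go left. Place as left child of 35.
Insert 57: 57 > 45 → go right; 57 < 58 → go left. Place as left child of 58.
Insert 29: 29 < 45 → go left; 29 > 6 → go right; 29 > 20 → go right; 29 < 35 → go left; 29 < 31 → go left. Place as left child of 31.
Insert 63: 63 > 45 → go right; 63 > 58 → go right; 63 > 59 → go right. Place as right child of 59.
Insert 7: 7 < 45 → go left; 7 > 6 → go right; 7 < 20 → go left. Place as left child of 20.
Insert 34: 34 < 45 → go left; 34 > 6 → go right; 34 > 20 → go right; 34 < 35 → go left; 34 > 31 → go right. Place as right child of 31.
Insert 55: 55 > 45 → go right; 55 < 58 → go left; 55 < 57 → go left. Place as left child of 57.
Insert 16: 16 < 45 → go left; 16 > 6 → go right; 16 < 20 → go left; 16 > 7 → go right. Place as right child of 7.
Insert 49: 49 > 45 → go right; 49 < 58 → go left; 49 < 57 → go left; 49 < 55 → go left. Place as left child of 55.

Delete 58 (two children — replace with in-order successor).
After deletion, 35's right child: none.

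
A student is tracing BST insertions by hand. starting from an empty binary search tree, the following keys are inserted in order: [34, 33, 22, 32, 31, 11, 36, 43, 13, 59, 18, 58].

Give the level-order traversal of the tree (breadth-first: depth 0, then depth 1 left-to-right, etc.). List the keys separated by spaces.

34 33 36 22 43 11 32 59 13 31 58 18

34: root
33: left child of 34 (depth 1)
22: left child of 33 (depth 2)
32: right child of 22 (depth 3)
31: left child of 32 (depth 4)
11: left child of 22 (depth 3)
36: right child of 34 (depth 1)
43: right child of 36 (depth 2)
13: right child of 11 (depth 4)
59: right child of 43 (depth 3)
18: right child of 13 (depth 5)
58: left child of 59 (depth 4)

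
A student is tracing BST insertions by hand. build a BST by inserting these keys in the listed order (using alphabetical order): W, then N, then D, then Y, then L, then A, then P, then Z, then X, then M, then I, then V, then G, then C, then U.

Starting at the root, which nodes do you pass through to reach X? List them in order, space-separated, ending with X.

Insert W: tree is empty, so W becomes the root.
Insert N: N < W → go left. Place as left child of W.
Insert D: D < W → go left; D < N → go left. Place as left child of N.
Insert Y: Y > W → go right. Place as right child of W.
Insert L: L < W → go left; L < N → go left; L > D → go right. Place as right child of D.
Insert A: A < W → go left; A < N → go left; A < D → go left. Place as left child of D.
Insert P: P < W → go left; P > N → go right. Place as right child of N.
Insert Z: Z > W → go right; Z > Y → go right. Place as right child of Y.
Insert X: X > W → go right; X < Y → go left. Place as left child of Y.
Insert M: M < W → go left; M < N → go left; M > D → go right; M > L → go right. Place as right child of L.
Insert I: I < W → go left; I < N → go left; I > D → go right; I < L → go left. Place as left child of L.
Insert V: V < W → go left; V > N → go right; V > P → go right. Place as right child of P.
Insert G: G < W → go left; G < N → go left; G > D → go right; G < L → go left; G < I → go left. Place as left child of I.
Insert C: C < W → go left; C < N → go left; C < D → go left; C > A → go right. Place as right child of A.
Insert U: U < W → go left; U > N → go right; U > P → go right; U < V → go left. Place as left child of V.

W Y X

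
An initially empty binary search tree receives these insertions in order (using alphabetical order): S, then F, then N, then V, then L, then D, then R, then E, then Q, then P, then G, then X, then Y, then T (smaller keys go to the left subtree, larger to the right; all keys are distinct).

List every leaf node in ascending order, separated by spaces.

Insert S: tree is empty, so S becomes the root.
Insert F: F < S → go left. Place as left child of S.
Insert N: N < S → go left; N > F → go right. Place as right child of F.
Insert V: V > S → go right. Place as right child of S.
Insert L: L < S → go left; L > F → go right; L < N → go left. Place as left child of N.
Insert D: D < S → go left; D < F → go left. Place as left child of F.
Insert R: R < S → go left; R > F → go right; R > N → go right. Place as right child of N.
Insert E: E < S → go left; E < F → go left; E > D → go right. Place as right child of D.
Insert Q: Q < S → go left; Q > F → go right; Q > N → go right; Q < R → go left. Place as left child of R.
Insert P: P < S → go left; P > F → go right; P > N → go right; P < R → go left; P < Q → go left. Place as left child of Q.
Insert G: G < S → go left; G > F → go right; G < N → go left; G < L → go left. Place as left child of L.
Insert X: X > S → go right; X > V → go right. Place as right child of V.
Insert Y: Y > S → go right; Y > V → go right; Y > X → go right. Place as right child of X.
Insert T: T > S → go right; T < V → go left. Place as left child of V.

E G P T Y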